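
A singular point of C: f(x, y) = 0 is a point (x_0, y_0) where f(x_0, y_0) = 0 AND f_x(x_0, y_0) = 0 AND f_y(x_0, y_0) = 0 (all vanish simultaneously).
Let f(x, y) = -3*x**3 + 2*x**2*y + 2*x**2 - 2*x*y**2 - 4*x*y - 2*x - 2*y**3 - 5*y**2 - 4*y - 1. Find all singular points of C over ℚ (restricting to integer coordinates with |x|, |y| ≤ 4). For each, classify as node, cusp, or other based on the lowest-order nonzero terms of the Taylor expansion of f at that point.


Singular points: {(0, -1)}; classification: cusp.

Compute partial derivatives:
  f_x = -9*x**2 + 4*x*y + 4*x - 2*y**2 - 4*y - 2.
  f_y = 2*x**2 - 4*x*y - 4*x - 6*y**2 - 10*y - 4.
Scan x_0 ∈ {−4, ..., 4}. For each x_0, f_y(x_0, y) is a polynomial in y; find its integer roots y ∈ {−4, ..., 4}, then test f_x and f at those candidates.
  x = -4: f_y(-4, y) = -6*y**2 + 6*y + 44; no integer root y with |y| ≤ 4.
  x = -3: f_y(-3, y) = -6*y**2 + 2*y + 26; no integer root y with |y| ≤ 4.
  x = -2: f_y(-2, y) = -6*y**2 - 2*y + 12; no integer root y with |y| ≤ 4.
  x = -1: f_y(-1, y) = -6*y**2 - 6*y + 2; no integer root y with |y| ≤ 4.
  x = 0: f_y(0, y) = -6*y**2 - 10*y - 4; vanishes at y ∈ {-1}. (0, -1): f_x = 0, f = 0 — SINGULAR.
  x = 1: f_y(1, y) = -6*y**2 - 14*y - 6; no integer root y with |y| ≤ 4.
  x = 2: f_y(2, y) = -6*y**2 - 18*y - 4; no integer root y with |y| ≤ 4.
  x = 3: f_y(3, y) = -6*y**2 - 22*y + 2; no integer root y with |y| ≤ 4.
  x = 4: f_y(4, y) = -6*y**2 - 26*y + 12; no integer root y with |y| ≤ 4.
Only singular point on the grid: (0, -1).
Classify: substitute x = 0 + u, y = -1 + v and expand: f = -3*u**3 + 2*u**2*v - 2*u*v**2 - 2*v**3 + v**2.
No constant or linear terms (consistent with a singular point). Quadratic part: v**2. Cubic part: -3*u**3 + 2*u**2*v - 2*u*v**2 - 2*v**3.
The quadratic part v**2 is a perfect square, so there is a single (double) tangent line v = 0, i.e. y = -1. Restricting the cubic part to that line (v = 0) leaves -3*u**3 ≠ 0, so f is not divisible by v and the branch is v² ≈ 3*u**3 to lowest order — this is a cusp.
Classification: cusp.


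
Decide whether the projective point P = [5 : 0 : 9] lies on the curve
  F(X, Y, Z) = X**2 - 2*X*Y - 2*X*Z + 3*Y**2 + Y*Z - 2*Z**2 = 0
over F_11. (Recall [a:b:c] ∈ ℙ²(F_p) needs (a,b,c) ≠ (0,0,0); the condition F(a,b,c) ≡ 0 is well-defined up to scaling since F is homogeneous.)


F(5,0,9) ≡ 4 (mod 11); P is NOT on the curve.

Evaluate F(5, 0, 9) term-by-term (mod 11).
  X**2 ↦ 1·25·1·1 = 25
  -2*X*Y ↦ -2·5·0·1 = 0
  -2*X*Z ↦ -2·5·1·9 = -90
  3*Y**2 ↦ 3·1·0·1 = 0
  Y*Z ↦ 1·1·0·9 = 0
  -2*Z**2 ↦ -2·1·1·81 = -162
Sum: F(5, 0, 9) = (25) + (0) + (-90) + (0) + (0) + (-162) = -227.
Reducing mod 11: -227 ≡ 4 (mod 11).
Since F(a, b, c) ≡ 4 ≠ 0 (mod 11), P does NOT lie on the curve.


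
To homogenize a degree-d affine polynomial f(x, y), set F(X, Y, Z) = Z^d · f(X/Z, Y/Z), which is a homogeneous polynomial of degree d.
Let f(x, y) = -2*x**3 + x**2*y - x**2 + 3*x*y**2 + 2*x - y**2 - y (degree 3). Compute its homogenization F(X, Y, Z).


F(X, Y, Z) = -2*X**3 + X**2*Y - X**2*Z + 3*X*Y**2 + 2*X*Z**2 - Y**2*Z - Y*Z**2

deg(f) = 3.
Substitute x = X/Z, y = Y/Z into f, then multiply by Z^3.
  monomial -2·x^3·y^0 ↦ -2·X^3·Y^0·Z^0.
  monomial 1·x^2·y^1 ↦ 1·X^2·Y^1·Z^0.
  monomial -1·x^2·y^0 ↦ -1·X^2·Y^0·Z^1.
  monomial 3·x^1·y^2 ↦ 3·X^1·Y^2·Z^0.
  monomial 2·x^1·y^0 ↦ 2·X^1·Y^0·Z^2.
  monomial -1·x^0·y^2 ↦ -1·X^0·Y^2·Z^1.
  monomial -1·x^0·y^1 ↦ -1·X^0·Y^1·Z^2.
Collecting: F(X, Y, Z) = -2*X**3 + X**2*Y - X**2*Z + 3*X*Y**2 + 2*X*Z**2 - Y**2*Z - Y*Z**2.


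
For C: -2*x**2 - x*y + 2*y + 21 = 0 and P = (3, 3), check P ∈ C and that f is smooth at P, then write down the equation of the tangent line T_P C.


Tangent line at P: -15*x - y + 48 = 0.

Step 1: f(3, 3) = 0, so P lies on C.
Step 2: partial derivatives
  f_x(x, y) = -4*x - y, f_y(x, y) = 2 - x.
  f_x(P) = -15, f_y(P) = -1 (gradient nonzero, so P is smooth).
Step 3: tangent line at P: -15·(x − 3) + -1·(y − 3) = 0.
Expanding: -15*x - y + 48 = 0.


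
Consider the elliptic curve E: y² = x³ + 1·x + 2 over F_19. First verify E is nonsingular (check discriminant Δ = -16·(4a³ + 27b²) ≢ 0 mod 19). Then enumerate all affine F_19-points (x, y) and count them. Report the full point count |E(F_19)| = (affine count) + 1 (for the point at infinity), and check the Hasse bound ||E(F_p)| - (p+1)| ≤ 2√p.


Affine points = {(1, 2), (1, 17), (8, 3), (8, 16), (10, 9), (10, 10), (14, 9), (14, 10), (17, 7), (17, 12), (18, 0)}; affine count = 11; |E(F_19)| = 12.

Discriminant check: Δ ∝ 4a³ + 27b² = 4·1³ + 27·2² = 4·1 + 27·4 ≡ 17 (mod 19). Nonzero ⇒ E is nonsingular.
For each x ∈ F_19, compute rhs = x³ + 1·x + 2 mod 19, then count y ∈ F_19 with y² ≡ rhs.
  x = 0: rhs = 2, matching y values: none (0 points).
  x = 1: rhs = 4, matching y values: 2, 17 (2 points).
  x = 2: rhs = 12, matching y values: none (0 points).
  x = 3: rhs = 13, matching y values: none (0 points).
  x = 4: rhs = 13, matching y values: none (0 points).
  x = 5: rhs = 18, matching y values: none (0 points).
  x = 6: rhs = 15, matching y values: none (0 points).
  x = 7: rhs = 10, matching y values: none (0 points).
  x = 8: rhs = 9, matching y values: 3, 16 (2 points).
  x = 9: rhs = 18, matching y values: none (0 points).
  x = 10: rhs = 5, matching y values: 9, 10 (2 points).
  x = 11: rhs = 14, matching y values: none (0 points).
  x = 12: rhs = 13, matching y values: none (0 points).
  x = 13: rhs = 8, matching y values: none (0 points).
  x = 14: rhs = 5, matching y values: 9, 10 (2 points).
  x = 15: rhs = 10, matching y values: none (0 points).
  x = 16: rhs = 10, matching y values: none (0 points).
  x = 17: rhs = 11, matching y values: 7, 12 (2 points).
  x = 18: rhs = 0, matching y values: 0 (1 points).
Total affine count: 11.
Full point count |E(F_19)| = 11 + 1 = 12.
Hasse bound: |12 − (19+1)| = |-8| = 8 ≤ 2√19 ≈ 8.7178 ✓.


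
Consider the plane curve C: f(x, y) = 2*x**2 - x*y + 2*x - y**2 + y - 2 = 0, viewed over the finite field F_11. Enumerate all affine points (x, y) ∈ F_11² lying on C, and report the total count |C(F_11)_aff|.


Affine F_11-points: {(0, 5), (0, 7), (3, 0), (3, 9), (6, 8), (6, 9), (7, 0), (7, 5), (8, 7), (8, 8)}; count = 10.

For each of the 121 pairs (x, y) ∈ F_11², evaluate f(x, y) mod 11. Record the zeros.
  x = 0: [0↦9, 1↦9, 2↦7, 3↦3, 4↦8, 5↦0, 6↦1, 7↦0, 8↦8, 9↦3, 10↦7]  zeros at y ∈ {5, 7}
  x = 1: [0↦2, 1↦1, 2↦9, 3↦4, 4↦8, 5↦10, 6↦10, 7↦8, 8↦4, 9↦9, 10↦1]  zeros at y ∈ ∅
  x = 2: [0↦10, 1↦8, 2↦4, 3↦9, 4↦1, 5↦2, 6↦1, 7↦9, 8↦4, 9↦8, 10↦10]  zeros at y ∈ ∅
  x = 3: [0↦0, 1↦8, 2↦3, 3↦7, 4↦9, 5↦9, 6↦7, 7↦3, 8↦8, 9↦0, 10↦1]  zeros at y ∈ {0, 9}
  x = 4: [0↦5, 1↦1, 2↦6, 3↦9, 4↦10, 5↦9, 6↦6, 7↦1, 8↦5, 9↦7, 10↦7]  zeros at y ∈ ∅
  x = 5: [0↦3, 1↦9, 2↦2, 3↦4, 4↦4, 5↦2, 6↦9, 7↦3, 8↦6, 9↦7, 10↦6]  zeros at y ∈ ∅
  x = 6: [0↦5, 1↦10, 2↦2, 3↦3, 4↦2, 5↦10, 6↦5, 7↦9, 8↦0, 9↦0, 10↦9]  zeros at y ∈ {8, 9}
  x = 7: [0↦0, 1↦4, 2↦6, 3↦6, 4↦4, 5↦0, 6↦5, 7↦8, 8↦9, 9↦8, 10↦5]  zeros at y ∈ {0, 5}
  x = 8: [0↦10, 1↦2, 2↦3, 3↦2, 4↦10, 5↦5, 6↦9, 7↦0, 8↦0, 9↦9, 10↦5]  zeros at y ∈ {7, 8}
  x = 9: [0↦2, 1↦4, 2↦4, 3↦2, 4↦9, 5↦3, 6↦6, 7↦7, 8↦6, 9↦3, 10↦9]  zeros at y ∈ ∅
  x = 10: [0↦9, 1↦10, 2↦9, 3↦6, 4↦1, 5↦5, 6↦7, 7↦7, 8↦5, 9↦1, 10↦6]  zeros at y ∈ ∅
Collecting zeros: affine points = {(0, 5), (0, 7), (3, 0), (3, 9), (6, 8), (6, 9), (7, 0), (7, 5), (8, 7), (8, 8)}.
Total count |C(F_11)_aff| = 10.


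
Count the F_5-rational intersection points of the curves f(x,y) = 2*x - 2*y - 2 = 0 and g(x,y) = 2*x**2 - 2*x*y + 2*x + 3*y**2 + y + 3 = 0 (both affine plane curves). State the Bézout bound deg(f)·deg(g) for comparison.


Common zeros: {(0, 4), (2, 1)}; count = 2; Bézout bound = 2.

deg(f) = 1, deg(g) = 2, so Bézout bound = 2.
Scan x ∈ F_5. For each x, list the y ∈ F_5 with f(x, y) ≡ 0 and those with g(x, y) ≡ 0 (mod 5); the common zeros in that column are the intersection.
  x = 0: f ≡ 0 at y ∈ {4}; g ≡ 0 at y ∈ {4}; common: {4}.
  x = 1: f ≡ 0 at y ∈ {0}; g ≡ 0 at y ∈ ∅; common: ∅.
  x = 2: f ≡ 0 at y ∈ {1}; g ≡ 0 at y ∈ {0, 1}; common: {1}.
  x = 3: f ≡ 0 at y ∈ {2}; g ≡ 0 at y ∈ {1, 4}; common: ∅.
  x = 4: f ≡ 0 at y ∈ {3}; g ≡ 0 at y ∈ ∅; common: ∅.
Collecting: common zeros = {(0, 4), (2, 1)}, so the count is 2.
Comparison with the Bézout bound: 2 ≤ 2 = deg(f)·deg(g), as expected for curves with no common component (the bound is attained).


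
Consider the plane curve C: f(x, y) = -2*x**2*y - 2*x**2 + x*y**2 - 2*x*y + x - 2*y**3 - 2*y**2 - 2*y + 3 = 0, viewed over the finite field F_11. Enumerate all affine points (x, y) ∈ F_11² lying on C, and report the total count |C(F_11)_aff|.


Affine F_11-points: {(0, 4), (2, 3), (2, 4), (4, 3), (5, 9), (6, 7), (7, 0), (7, 9), (7, 10), (8, 8), (10, 0), (10, 7), (10, 8)}; count = 13.

For each of the 121 pairs (x, y) ∈ F_11², evaluate f(x, y) mod 11. Record the zeros.
  x = 0: [0↦3, 1↦8, 2↦8, 3↦2, 4↦0, 5↦1, 6↦4, 7↦8, 8↦1, 9↦4, 10↦5]  zeros at y ∈ {4}
  x = 1: [0↦2, 1↦4, 2↦3, 3↦9, 4↦10, 5↦5, 6↦4, 7↦6, 8↦10, 9↦4, 10↦9]  zeros at y ∈ ∅
  x = 2: [0↦8, 1↦3, 2↦8, 3↦0, 4↦0, 5↦7, 6↦9, 7↦5, 8↦5, 9↦8, 10↦2]  zeros at y ∈ {3, 4}
  x = 3: [0↦10, 1↦5, 2↦1, 3↦8, 4↦3, 5↦7, 6↦8, 7↦5, 8↦8, 9↦5, 10↦6]  zeros at y ∈ ∅
  x = 4: [0↦8, 1↦10, 2↦4, 3↦0, 4↦8, 5↦5, 6↦1, 7↦6, 8↦8, 9↦6, 10↦10]  zeros at y ∈ {3}
  x = 5: [0↦2, 1↦7, 2↦6, 3↦9, 4↦4, 5↦1, 6↦10, 7↦8, 8↦5, 9↦0, 10↦3]  zeros at y ∈ {9}
  x = 6: [0↦3, 1↦7, 2↦7, 3↦2, 4↦2, 5↦6, 6↦2, 7↦0, 8↦10, 9↦9, 10↦7]  zeros at y ∈ {7}
  x = 7: [0↦0, 1↦10, 2↦7, 3↦1, 4↦2, 5↦9, 6↦10, 7↦4, 8↦1, 9↦0, 10↦0]  zeros at y ∈ {0, 9, 10}
  x = 8: [0↦4, 1↦5, 2↦6, 3↦6, 4↦4, 5↦10, 6↦1, 7↦9, 8↦0, 9↦6, 10↦4]  zeros at y ∈ {8}
  x = 9: [0↦4, 1↦3, 2↦4, 3↦6, 4↦8, 5↦9, 6↦8, 7↦4, 8↦7, 9↦5, 10↦8]  zeros at y ∈ ∅
  x = 10: [0↦0, 1↦4, 2↦1, 3↦1, 4↦3, 5↦6, 6↦9, 7↦0, 8↦0, 9↦8, 10↦1]  zeros at y ∈ {0, 7, 8}
Collecting zeros: affine points = {(0, 4), (2, 3), (2, 4), (4, 3), (5, 9), (6, 7), (7, 0), (7, 9), (7, 10), (8, 8), (10, 0), (10, 7), (10, 8)}.
Total count |C(F_11)_aff| = 13.


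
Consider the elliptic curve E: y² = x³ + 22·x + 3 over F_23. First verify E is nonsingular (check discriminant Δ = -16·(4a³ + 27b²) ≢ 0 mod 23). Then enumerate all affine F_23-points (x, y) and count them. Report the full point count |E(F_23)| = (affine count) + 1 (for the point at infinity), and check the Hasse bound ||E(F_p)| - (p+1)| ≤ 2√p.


Affine points = {(0, 7), (0, 16), (1, 7), (1, 16), (2, 3), (2, 20), (3, 2), (3, 21), (5, 10), (5, 13), (6, 11), (6, 12), (8, 1), (8, 22), (10, 2), (10, 21), (11, 9), (11, 14), (13, 5), (13, 18), (16, 9), (16, 14), (17, 0), (19, 9), (19, 14), (20, 5), (20, 18), (22, 7), (22, 16)}; affine count = 29; |E(F_23)| = 30.

Discriminant check: Δ ∝ 4a³ + 27b² = 4·22³ + 27·3² = 4·10648 + 27·9 ≡ 9 (mod 23). Nonzero ⇒ E is nonsingular.
For each x ∈ F_23, compute rhs = x³ + 22·x + 3 mod 23, then count y ∈ F_23 with y² ≡ rhs.
  x = 0: rhs = 3, matching y values: 7, 16 (2 points).
  x = 1: rhs = 3, matching y values: 7, 16 (2 points).
  x = 2: rhs = 9, matching y values: 3, 20 (2 points).
  x = 3: rhs = 4, matching y values: 2, 21 (2 points).
  x = 4: rhs = 17, matching y values: none (0 points).
  x = 5: rhs = 8, matching y values: 10, 13 (2 points).
  x = 6: rhs = 6, matching y values: 11, 12 (2 points).
  x = 7: rhs = 17, matching y values: none (0 points).
  x = 8: rhs = 1, matching y values: 1, 22 (2 points).
  x = 9: rhs = 10, matching y values: none (0 points).
  x = 10: rhs = 4, matching y values: 2, 21 (2 points).
  x = 11: rhs = 12, matching y values: 9, 14 (2 points).
  x = 12: rhs = 17, matching y values: none (0 points).
  x = 13: rhs = 2, matching y values: 5, 18 (2 points).
  x = 14: rhs = 19, matching y values: none (0 points).
  x = 15: rhs = 5, matching y values: none (0 points).
  x = 16: rhs = 12, matching y values: 9, 14 (2 points).
  x = 17: rhs = 0, matching y values: 0 (1 points).
  x = 18: rhs = 21, matching y values: none (0 points).
  x = 19: rhs = 12, matching y values: 9, 14 (2 points).
  x = 20: rhs = 2, matching y values: 5, 18 (2 points).
  x = 21: rhs = 20, matching y values: none (0 points).
  x = 22: rhs = 3, matching y values: 7, 16 (2 points).
Total affine count: 29.
Full point count |E(F_23)| = 29 + 1 = 30.
Hasse bound: |30 − (23+1)| = |6| = 6 ≤ 2√23 ≈ 9.5917 ✓.


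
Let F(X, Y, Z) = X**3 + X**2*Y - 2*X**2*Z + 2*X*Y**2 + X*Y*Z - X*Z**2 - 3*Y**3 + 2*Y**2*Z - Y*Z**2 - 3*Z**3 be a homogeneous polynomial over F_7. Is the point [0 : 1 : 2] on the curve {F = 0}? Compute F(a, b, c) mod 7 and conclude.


F(0,1,2) ≡ 1 (mod 7); P is NOT on the curve.

Evaluate F(0, 1, 2) term-by-term (mod 7).
  X**3 ↦ 1·0·1·1 = 0
  X**2*Y ↦ 1·0·1·1 = 0
  -2*X**2*Z ↦ -2·0·1·2 = 0
  2*X*Y**2 ↦ 2·0·1·1 = 0
  X*Y*Z ↦ 1·0·1·2 = 0
  -X*Z**2 ↦ -1·0·1·4 = 0
  -3*Y**3 ↦ -3·1·1·1 = -3
  2*Y**2*Z ↦ 2·1·1·2 = 4
  -Y*Z**2 ↦ -1·1·1·4 = -4
  -3*Z**3 ↦ -3·1·1·8 = -24
Sum: F(0, 1, 2) = (0) + (0) + (0) + (0) + (0) + (0) + (-3) + (4) + (-4) + (-24) = -27.
Reducing mod 7: -27 ≡ 1 (mod 7).
Since F(a, b, c) ≡ 1 ≠ 0 (mod 7), P does NOT lie on the curve.


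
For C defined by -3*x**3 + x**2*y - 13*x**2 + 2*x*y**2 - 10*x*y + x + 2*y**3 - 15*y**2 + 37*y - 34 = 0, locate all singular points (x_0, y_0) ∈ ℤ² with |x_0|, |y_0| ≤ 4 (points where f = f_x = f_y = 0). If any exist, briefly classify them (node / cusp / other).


Singular points: {(-1, 3)}; classification: node.

Compute partial derivatives:
  f_x = -9*x**2 + 2*x*y - 26*x + 2*y**2 - 10*y + 1.
  f_y = x**2 + 4*x*y - 10*x + 6*y**2 - 30*y + 37.
Scan x_0 ∈ {−4, ..., 4}. For each x_0, f_y(x_0, y) is a polynomial in y; find its integer roots y ∈ {−4, ..., 4}, then test f_x and f at those candidates.
  x = -4: f_y(-4, y) = 6*y**2 - 46*y + 93; no integer root y with |y| ≤ 4.
  x = -3: f_y(-3, y) = 6*y**2 - 42*y + 76; no integer root y with |y| ≤ 4.
  x = -2: f_y(-2, y) = 6*y**2 - 38*y + 61; no integer root y with |y| ≤ 4.
  x = -1: f_y(-1, y) = 6*y**2 - 34*y + 48; vanishes at y ∈ {3}. (-1, 3): f_x = 0, f = 0 — SINGULAR.
  x = 0: f_y(0, y) = 6*y**2 - 30*y + 37; no integer root y with |y| ≤ 4.
  x = 1: f_y(1, y) = 6*y**2 - 26*y + 28; vanishes at y ∈ {2}. (1, 2): f_x = -42 ≠ 0.
  x = 2: f_y(2, y) = 6*y**2 - 22*y + 21; no integer root y with |y| ≤ 4.
  x = 3: f_y(3, y) = 6*y**2 - 18*y + 16; no integer root y with |y| ≤ 4.
  x = 4: f_y(4, y) = 6*y**2 - 14*y + 13; no integer root y with |y| ≤ 4.
Only singular point on the grid: (-1, 3).
Classify: substitute x = -1 + u, y = 3 + v and expand: f = -3*u**3 + u**2*v - u**2 + 2*u*v**2 + 2*v**3 + v**2.
No constant or linear terms (consistent with a singular point). Quadratic part: -u**2 + v**2. Cubic part: -3*u**3 + u**2*v + 2*u*v**2 + 2*v**3.
The quadratic part v**2 - u**2 = (v − u)(v + u) splits into two distinct linear factors, so there are two distinct tangent lines y − 3 = ±(x − -1) — this is a node (ordinary double point).
Classification: node.


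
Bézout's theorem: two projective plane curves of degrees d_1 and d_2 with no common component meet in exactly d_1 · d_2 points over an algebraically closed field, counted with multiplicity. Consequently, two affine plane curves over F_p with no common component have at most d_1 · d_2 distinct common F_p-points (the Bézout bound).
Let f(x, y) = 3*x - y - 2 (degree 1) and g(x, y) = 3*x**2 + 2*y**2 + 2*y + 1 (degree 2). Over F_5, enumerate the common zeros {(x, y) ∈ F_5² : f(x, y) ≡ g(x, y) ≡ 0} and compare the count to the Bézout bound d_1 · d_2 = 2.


Common zeros: {(0, 3), (3, 2)}; count = 2; Bézout bound = 2.

deg(f) = 1, deg(g) = 2, so Bézout bound = 2.
Scan x ∈ F_5. For each x, list the y ∈ F_5 with f(x, y) ≡ 0 and those with g(x, y) ≡ 0 (mod 5); the common zeros in that column are the intersection.
  x = 0: f ≡ 0 at y ∈ {3}; g ≡ 0 at y ∈ {1, 3}; common: {3}.
  x = 1: f ≡ 0 at y ∈ {1}; g ≡ 0 at y ∈ ∅; common: ∅.
  x = 2: f ≡ 0 at y ∈ {4}; g ≡ 0 at y ∈ {2}; common: ∅.
  x = 3: f ≡ 0 at y ∈ {2}; g ≡ 0 at y ∈ {2}; common: {2}.
  x = 4: f ≡ 0 at y ∈ {0}; g ≡ 0 at y ∈ ∅; common: ∅.
Collecting: common zeros = {(0, 3), (3, 2)}, so the count is 2.
Comparison with the Bézout bound: 2 ≤ 2 = deg(f)·deg(g), as expected for curves with no common component (the bound is attained).


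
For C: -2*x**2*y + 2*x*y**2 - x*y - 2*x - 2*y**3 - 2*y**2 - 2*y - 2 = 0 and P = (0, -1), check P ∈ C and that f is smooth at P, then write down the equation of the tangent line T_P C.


Tangent line at P: x - 4*y - 4 = 0.

Step 1: f(0, -1) = 0, so P lies on C.
Step 2: partial derivatives
  f_x(x, y) = -4*x*y + 2*y**2 - y - 2, f_y(x, y) = -2*x**2 + 4*x*y - x - 6*y**2 - 4*y - 2.
  f_x(P) = 1, f_y(P) = -4 (gradient nonzero, so P is smooth).
Step 3: tangent line at P: 1·(x − 0) + -4·(y − -1) = 0.
Expanding: x - 4*y - 4 = 0.


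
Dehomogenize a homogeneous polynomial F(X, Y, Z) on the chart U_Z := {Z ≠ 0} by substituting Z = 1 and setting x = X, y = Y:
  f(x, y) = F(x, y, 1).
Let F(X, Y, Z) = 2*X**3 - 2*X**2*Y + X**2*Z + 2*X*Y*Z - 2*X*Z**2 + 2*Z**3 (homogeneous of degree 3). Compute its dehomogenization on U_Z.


f(x, y) = 2*x**3 - 2*x**2*y + x**2 + 2*x*y - 2*x + 2

On U_Z we set Z = 1. Each monomial c·X^i·Y^j·Z^k in F becomes c·x^i·y^j·1^k = c·x^i·y^j.
Substituting Z = 1: F(X, Y, 1) = 2*x**3 - 2*x**2*y + x**2 + 2*x*y - 2*x + 2.
Note: deg(f) ≤ deg(F) = 3; strict inequality happens when F is divisible by Z (lost terms).


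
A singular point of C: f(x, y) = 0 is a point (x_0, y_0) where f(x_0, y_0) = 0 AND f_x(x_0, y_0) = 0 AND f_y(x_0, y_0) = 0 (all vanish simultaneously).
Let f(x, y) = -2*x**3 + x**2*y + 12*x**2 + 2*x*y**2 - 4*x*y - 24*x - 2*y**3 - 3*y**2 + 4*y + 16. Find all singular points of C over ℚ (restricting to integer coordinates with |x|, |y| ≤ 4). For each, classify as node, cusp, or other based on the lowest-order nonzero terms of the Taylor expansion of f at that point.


Singular points: {(2, 0)}; classification: cusp.

Compute partial derivatives:
  f_x = -6*x**2 + 2*x*y + 24*x + 2*y**2 - 4*y - 24.
  f_y = x**2 + 4*x*y - 4*x - 6*y**2 - 6*y + 4.
Scan x_0 ∈ {−4, ..., 4}. For each x_0, f_y(x_0, y) is a polynomial in y; find its integer roots y ∈ {−4, ..., 4}, then test f_x and f at those candidates.
  x = -4: f_y(-4, y) = -6*y**2 - 22*y + 36; no integer root y with |y| ≤ 4.
  x = -3: f_y(-3, y) = -6*y**2 - 18*y + 25; no integer root y with |y| ≤ 4.
  x = -2: f_y(-2, y) = -6*y**2 - 14*y + 16; no integer root y with |y| ≤ 4.
  x = -1: f_y(-1, y) = -6*y**2 - 10*y + 9; no integer root y with |y| ≤ 4.
  x = 0: f_y(0, y) = -6*y**2 - 6*y + 4; no integer root y with |y| ≤ 4.
  x = 1: f_y(1, y) = -6*y**2 - 2*y + 1; no integer root y with |y| ≤ 4.
  x = 2: f_y(2, y) = -6*y**2 + 2*y; vanishes at y ∈ {0}. (2, 0): f_x = 0, f = 0 — SINGULAR.
  x = 3: f_y(3, y) = -6*y**2 + 6*y + 1; no integer root y with |y| ≤ 4.
  x = 4: f_y(4, y) = -6*y**2 + 10*y + 4; vanishes at y ∈ {2}. (4, 2): f_x = -8 ≠ 0.
Only singular point on the grid: (2, 0).
Classify: substitute x = 2 + u, y = 0 + v and expand: f = -2*u**3 + u**2*v + 2*u*v**2 - 2*v**3 + v**2.
No constant or linear terms (consistent with a singular point). Quadratic part: v**2. Cubic part: -2*u**3 + u**2*v + 2*u*v**2 - 2*v**3.
The quadratic part v**2 is a perfect square, so there is a single (double) tangent line v = 0, i.e. y = 0. Restricting the cubic part to that line (v = 0) leaves -2*u**3 ≠ 0, so f is not divisible by v and the branch is v² ≈ 2*u**3 to lowest order — this is a cusp.
Classification: cusp.


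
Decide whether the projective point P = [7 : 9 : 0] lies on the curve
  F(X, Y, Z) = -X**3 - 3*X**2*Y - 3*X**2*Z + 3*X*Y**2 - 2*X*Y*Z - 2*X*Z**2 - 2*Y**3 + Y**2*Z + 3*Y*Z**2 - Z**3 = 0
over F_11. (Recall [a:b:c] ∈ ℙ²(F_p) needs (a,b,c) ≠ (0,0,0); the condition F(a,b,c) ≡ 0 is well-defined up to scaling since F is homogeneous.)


F(7,9,0) ≡ 7 (mod 11); P is NOT on the curve.

Evaluate F(7, 9, 0) term-by-term (mod 11).
  -X**3 ↦ -1·343·1·1 = -343
  -3*X**2*Y ↦ -3·49·9·1 = -1323
  -3*X**2*Z ↦ -3·49·1·0 = 0
  3*X*Y**2 ↦ 3·7·81·1 = 1701
  -2*X*Y*Z ↦ -2·7·9·0 = 0
  -2*X*Z**2 ↦ -2·7·1·0 = 0
  -2*Y**3 ↦ -2·1·729·1 = -1458
  Y**2*Z ↦ 1·1·81·0 = 0
  3*Y*Z**2 ↦ 3·1·9·0 = 0
  -Z**3 ↦ -1·1·1·0 = 0
Sum: F(7, 9, 0) = (-343) + (-1323) + (0) + (1701) + (0) + (0) + (-1458) + (0) + (0) + (0) = -1423.
Reducing mod 11: -1423 ≡ 7 (mod 11).
Since F(a, b, c) ≡ 7 ≠ 0 (mod 11), P does NOT lie on the curve.


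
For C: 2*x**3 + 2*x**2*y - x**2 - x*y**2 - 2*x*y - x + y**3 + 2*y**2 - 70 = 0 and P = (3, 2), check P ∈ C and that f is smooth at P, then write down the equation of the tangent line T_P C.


Tangent line at P: 63*x + 20*y - 229 = 0.

Step 1: f(3, 2) = 0, so P lies on C.
Step 2: partial derivatives
  f_x(x, y) = 6*x**2 + 4*x*y - 2*x - y**2 - 2*y - 1, f_y(x, y) = 2*x**2 - 2*x*y - 2*x + 3*y**2 + 4*y.
  f_x(P) = 63, f_y(P) = 20 (gradient nonzero, so P is smooth).
Step 3: tangent line at P: 63·(x − 3) + 20·(y − 2) = 0.
Expanding: 63*x + 20*y - 229 = 0.


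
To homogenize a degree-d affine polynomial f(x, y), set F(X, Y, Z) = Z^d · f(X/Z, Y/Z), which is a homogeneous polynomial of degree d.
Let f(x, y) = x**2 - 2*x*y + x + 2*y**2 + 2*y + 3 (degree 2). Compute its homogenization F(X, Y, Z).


F(X, Y, Z) = X**2 - 2*X*Y + X*Z + 2*Y**2 + 2*Y*Z + 3*Z**2

deg(f) = 2.
Substitute x = X/Z, y = Y/Z into f, then multiply by Z^2.
  monomial 1·x^2·y^0 ↦ 1·X^2·Y^0·Z^0.
  monomial -2·x^1·y^1 ↦ -2·X^1·Y^1·Z^0.
  monomial 1·x^1·y^0 ↦ 1·X^1·Y^0·Z^1.
  monomial 2·x^0·y^2 ↦ 2·X^0·Y^2·Z^0.
  monomial 2·x^0·y^1 ↦ 2·X^0·Y^1·Z^1.
  monomial 3·x^0·y^0 ↦ 3·X^0·Y^0·Z^2.
Collecting: F(X, Y, Z) = X**2 - 2*X*Y + X*Z + 2*Y**2 + 2*Y*Z + 3*Z**2.


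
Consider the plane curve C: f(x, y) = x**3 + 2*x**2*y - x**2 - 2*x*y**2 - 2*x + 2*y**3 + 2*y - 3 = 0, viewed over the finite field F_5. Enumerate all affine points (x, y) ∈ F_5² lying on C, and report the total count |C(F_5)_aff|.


Affine F_5-points: {(1, 0), (2, 1), (2, 3), (3, 1), (4, 1)}; count = 5.

For each of the 25 pairs (x, y) ∈ F_5², evaluate f(x, y) mod 5. Record the zeros.
  x = 0: [0↦2, 1↦1, 2↦2, 3↦2, 4↦3]  zeros at y ∈ ∅
  x = 1: [0↦0, 1↦4, 2↦1, 3↦3, 4↦2]  zeros at y ∈ {0}
  x = 2: [0↦2, 1↦0, 2↦2, 3↦0, 4↦1]  zeros at y ∈ {1, 3}
  x = 3: [0↦4, 1↦0, 2↦1, 3↦4, 4↦1]  zeros at y ∈ {1}
  x = 4: [0↦2, 1↦0, 2↦4, 3↦1, 4↦3]  zeros at y ∈ {1}
Collecting zeros: affine points = {(1, 0), (2, 1), (2, 3), (3, 1), (4, 1)}.
Total count |C(F_5)_aff| = 5.


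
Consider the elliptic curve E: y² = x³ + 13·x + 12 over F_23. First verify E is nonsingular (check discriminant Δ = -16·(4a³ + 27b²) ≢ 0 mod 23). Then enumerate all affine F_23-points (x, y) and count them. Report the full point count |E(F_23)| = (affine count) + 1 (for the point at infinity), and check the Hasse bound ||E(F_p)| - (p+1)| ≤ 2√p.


Affine points = {(0, 9), (0, 14), (1, 7), (1, 16), (2, 0), (3, 3), (3, 20), (4, 6), (4, 17), (5, 8), (5, 15), (7, 3), (7, 20), (13, 3), (13, 20), (18, 11), (18, 12), (21, 1), (21, 22)}; affine count = 19; |E(F_23)| = 20.

Discriminant check: Δ ∝ 4a³ + 27b² = 4·13³ + 27·12² = 4·2197 + 27·144 ≡ 3 (mod 23). Nonzero ⇒ E is nonsingular.
For each x ∈ F_23, compute rhs = x³ + 13·x + 12 mod 23, then count y ∈ F_23 with y² ≡ rhs.
  x = 0: rhs = 12, matching y values: 9, 14 (2 points).
  x = 1: rhs = 3, matching y values: 7, 16 (2 points).
  x = 2: rhs = 0, matching y values: 0 (1 points).
  x = 3: rhs = 9, matching y values: 3, 20 (2 points).
  x = 4: rhs = 13, matching y values: 6, 17 (2 points).
  x = 5: rhs = 18, matching y values: 8, 15 (2 points).
  x = 6: rhs = 7, matching y values: none (0 points).
  x = 7: rhs = 9, matching y values: 3, 20 (2 points).
  x = 8: rhs = 7, matching y values: none (0 points).
  x = 9: rhs = 7, matching y values: none (0 points).
  x = 10: rhs = 15, matching y values: none (0 points).
  x = 11: rhs = 14, matching y values: none (0 points).
  x = 12: rhs = 10, matching y values: none (0 points).
  x = 13: rhs = 9, matching y values: 3, 20 (2 points).
  x = 14: rhs = 17, matching y values: none (0 points).
  x = 15: rhs = 17, matching y values: none (0 points).
  x = 16: rhs = 15, matching y values: none (0 points).
  x = 17: rhs = 17, matching y values: none (0 points).
  x = 18: rhs = 6, matching y values: 11, 12 (2 points).
  x = 19: rhs = 11, matching y values: none (0 points).
  x = 20: rhs = 15, matching y values: none (0 points).
  x = 21: rhs = 1, matching y values: 1, 22 (2 points).
  x = 22: rhs = 21, matching y values: none (0 points).
Total affine count: 19.
Full point count |E(F_23)| = 19 + 1 = 20.
Hasse bound: |20 − (23+1)| = |-4| = 4 ≤ 2√23 ≈ 9.5917 ✓.


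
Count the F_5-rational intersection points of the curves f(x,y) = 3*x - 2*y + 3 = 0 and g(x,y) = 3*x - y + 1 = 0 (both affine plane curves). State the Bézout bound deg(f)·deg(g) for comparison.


Common zeros: {(2, 2)}; count = 1; Bézout bound = 1.

deg(f) = 1, deg(g) = 1, so Bézout bound = 1.
Scan x ∈ F_5. For each x, list the y ∈ F_5 with f(x, y) ≡ 0 and those with g(x, y) ≡ 0 (mod 5); the common zeros in that column are the intersection.
  x = 0: f ≡ 0 at y ∈ {4}; g ≡ 0 at y ∈ {1}; common: ∅.
  x = 1: f ≡ 0 at y ∈ {3}; g ≡ 0 at y ∈ {4}; common: ∅.
  x = 2: f ≡ 0 at y ∈ {2}; g ≡ 0 at y ∈ {2}; common: {2}.
  x = 3: f ≡ 0 at y ∈ {1}; g ≡ 0 at y ∈ {0}; common: ∅.
  x = 4: f ≡ 0 at y ∈ {0}; g ≡ 0 at y ∈ {3}; common: ∅.
Collecting: common zeros = {(2, 2)}, so the count is 1.
Comparison with the Bézout bound: 1 ≤ 1 = deg(f)·deg(g), as expected for curves with no common component (the bound is attained).


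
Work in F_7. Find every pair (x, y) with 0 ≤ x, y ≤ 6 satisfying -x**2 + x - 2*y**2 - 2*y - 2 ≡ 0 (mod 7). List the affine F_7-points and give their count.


Affine F_7-points: {(0, 2), (0, 4), (1, 2), (1, 4), (2, 3), (4, 0), (4, 6), (6, 3)}; count = 8.

For each of the 49 pairs (x, y) ∈ F_7², evaluate f(x, y) mod 7. Record the zeros.
  x = 0: [0↦5, 1↦1, 2↦0, 3↦2, 4↦0, 5↦1, 6↦5]  zeros at y ∈ {2, 4}
  x = 1: [0↦5, 1↦1, 2↦0, 3↦2, 4↦0, 5↦1, 6↦5]  zeros at y ∈ {2, 4}
  x = 2: [0↦3, 1↦6, 2↦5, 3↦0, 4↦5, 5↦6, 6↦3]  zeros at y ∈ {3}
  x = 3: [0↦6, 1↦2, 2↦1, 3↦3, 4↦1, 5↦2, 6↦6]  zeros at y ∈ ∅
  x = 4: [0↦0, 1↦3, 2↦2, 3↦4, 4↦2, 5↦3, 6↦0]  zeros at y ∈ {0, 6}
  x = 5: [0↦6, 1↦2, 2↦1, 3↦3, 4↦1, 5↦2, 6↦6]  zeros at y ∈ ∅
  x = 6: [0↦3, 1↦6, 2↦5, 3↦0, 4↦5, 5↦6, 6↦3]  zeros at y ∈ {3}
Collecting zeros: affine points = {(0, 2), (0, 4), (1, 2), (1, 4), (2, 3), (4, 0), (4, 6), (6, 3)}.
Total count |C(F_7)_aff| = 8.


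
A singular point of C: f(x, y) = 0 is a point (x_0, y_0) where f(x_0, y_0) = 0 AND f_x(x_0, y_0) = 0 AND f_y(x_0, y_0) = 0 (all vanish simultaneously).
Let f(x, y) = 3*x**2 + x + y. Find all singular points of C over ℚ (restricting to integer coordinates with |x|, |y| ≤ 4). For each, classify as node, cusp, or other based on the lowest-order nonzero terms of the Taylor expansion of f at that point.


No singular points in the scanned grid; C is smooth there.

Compute partial derivatives:
  f_x = 6*x + 1.
  f_y = 1.
f_y = 1 is a nonzero constant, so f_y never vanishes: no point (x, y) can satisfy f = f_x = f_y = 0. In particular no (x, y) ∈ {−4, ..., 4}² is singular; the curve is smooth.


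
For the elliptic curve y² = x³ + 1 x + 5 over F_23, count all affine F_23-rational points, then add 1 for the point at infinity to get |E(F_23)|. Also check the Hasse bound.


Affine points = {(3, 9), (3, 14), (4, 2), (4, 21), (10, 7), (10, 16), (11, 6), (11, 17), (14, 7), (14, 16), (16, 0), (17, 6), (17, 17), (18, 6), (18, 17), (19, 11), (19, 12), (21, 8), (21, 15), (22, 7), (22, 16)}; affine count = 21; |E(F_23)| = 22.

Discriminant check: Δ ∝ 4a³ + 27b² = 4·1³ + 27·5² = 4·1 + 27·25 ≡ 12 (mod 23). Nonzero ⇒ E is nonsingular.
For each x ∈ F_23, compute rhs = x³ + 1·x + 5 mod 23, then count y ∈ F_23 with y² ≡ rhs.
  x = 0: rhs = 5, matching y values: none (0 points).
  x = 1: rhs = 7, matching y values: none (0 points).
  x = 2: rhs = 15, matching y values: none (0 points).
  x = 3: rhs = 12, matching y values: 9, 14 (2 points).
  x = 4: rhs = 4, matching y values: 2, 21 (2 points).
  x = 5: rhs = 20, matching y values: none (0 points).
  x = 6: rhs = 20, matching y values: none (0 points).
  x = 7: rhs = 10, matching y values: none (0 points).
  x = 8: rhs = 19, matching y values: none (0 points).
  x = 9: rhs = 7, matching y values: none (0 points).
  x = 10: rhs = 3, matching y values: 7, 16 (2 points).
  x = 11: rhs = 13, matching y values: 6, 17 (2 points).
  x = 12: rhs = 20, matching y values: none (0 points).
  x = 13: rhs = 7, matching y values: none (0 points).
  x = 14: rhs = 3, matching y values: 7, 16 (2 points).
  x = 15: rhs = 14, matching y values: none (0 points).
  x = 16: rhs = 0, matching y values: 0 (1 points).
  x = 17: rhs = 13, matching y values: 6, 17 (2 points).
  x = 18: rhs = 13, matching y values: 6, 17 (2 points).
  x = 19: rhs = 6, matching y values: 11, 12 (2 points).
  x = 20: rhs = 21, matching y values: none (0 points).
  x = 21: rhs = 18, matching y values: 8, 15 (2 points).
  x = 22: rhs = 3, matching y values: 7, 16 (2 points).
Total affine count: 21.
Full point count |E(F_23)| = 21 + 1 = 22.
Hasse bound: |22 − (23+1)| = |-2| = 2 ≤ 2√23 ≈ 9.5917 ✓.


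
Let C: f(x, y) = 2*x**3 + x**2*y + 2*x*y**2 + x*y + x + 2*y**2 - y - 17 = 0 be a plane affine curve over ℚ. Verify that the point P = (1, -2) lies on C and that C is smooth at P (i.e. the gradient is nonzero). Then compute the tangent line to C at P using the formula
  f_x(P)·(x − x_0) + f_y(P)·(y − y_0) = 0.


Tangent line at P: 9*x - 15*y - 39 = 0.

Step 1: f(1, -2) = 0, so P lies on C.
Step 2: partial derivatives
  f_x(x, y) = 6*x**2 + 2*x*y + 2*y**2 + y + 1, f_y(x, y) = x**2 + 4*x*y + x + 4*y - 1.
  f_x(P) = 9, f_y(P) = -15 (gradient nonzero, so P is smooth).
Step 3: tangent line at P: 9·(x − 1) + -15·(y − -2) = 0.
Expanding: 9*x - 15*y - 39 = 0.


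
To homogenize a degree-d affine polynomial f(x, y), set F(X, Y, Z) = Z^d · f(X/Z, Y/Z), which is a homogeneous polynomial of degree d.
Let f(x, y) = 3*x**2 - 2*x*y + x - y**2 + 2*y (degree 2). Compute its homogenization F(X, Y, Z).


F(X, Y, Z) = 3*X**2 - 2*X*Y + X*Z - Y**2 + 2*Y*Z

deg(f) = 2.
Substitute x = X/Z, y = Y/Z into f, then multiply by Z^2.
  monomial 3·x^2·y^0 ↦ 3·X^2·Y^0·Z^0.
  monomial -2·x^1·y^1 ↦ -2·X^1·Y^1·Z^0.
  monomial 1·x^1·y^0 ↦ 1·X^1·Y^0·Z^1.
  monomial -1·x^0·y^2 ↦ -1·X^0·Y^2·Z^0.
  monomial 2·x^0·y^1 ↦ 2·X^0·Y^1·Z^1.
Collecting: F(X, Y, Z) = 3*X**2 - 2*X*Y + X*Z - Y**2 + 2*Y*Z.


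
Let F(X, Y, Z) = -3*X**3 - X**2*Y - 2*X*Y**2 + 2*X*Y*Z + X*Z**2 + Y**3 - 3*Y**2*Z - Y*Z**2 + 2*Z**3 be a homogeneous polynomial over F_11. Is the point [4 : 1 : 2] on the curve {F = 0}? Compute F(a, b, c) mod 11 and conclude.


F(4,1,2) ≡ 10 (mod 11); P is NOT on the curve.

Evaluate F(4, 1, 2) term-by-term (mod 11).
  -3*X**3 ↦ -3·64·1·1 = -192
  -X**2*Y ↦ -1·16·1·1 = -16
  -2*X*Y**2 ↦ -2·4·1·1 = -8
  2*X*Y*Z ↦ 2·4·1·2 = 16
  X*Z**2 ↦ 1·4·1·4 = 16
  Y**3 ↦ 1·1·1·1 = 1
  -3*Y**2*Z ↦ -3·1·1·2 = -6
  -Y*Z**2 ↦ -1·1·1·4 = -4
  2*Z**3 ↦ 2·1·1·8 = 16
Sum: F(4, 1, 2) = (-192) + (-16) + (-8) + (16) + (16) + (1) + (-6) + (-4) + (16) = -177.
Reducing mod 11: -177 ≡ 10 (mod 11).
Since F(a, b, c) ≡ 10 ≠ 0 (mod 11), P does NOT lie on the curve.


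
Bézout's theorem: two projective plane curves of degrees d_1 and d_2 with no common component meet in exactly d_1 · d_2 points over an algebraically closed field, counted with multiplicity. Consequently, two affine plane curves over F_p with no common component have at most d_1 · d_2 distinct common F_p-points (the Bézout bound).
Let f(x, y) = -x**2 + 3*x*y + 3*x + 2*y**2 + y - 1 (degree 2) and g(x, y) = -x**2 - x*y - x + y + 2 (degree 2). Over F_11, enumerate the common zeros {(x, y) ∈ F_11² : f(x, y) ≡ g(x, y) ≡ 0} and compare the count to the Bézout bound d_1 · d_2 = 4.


Common zeros: {(4, 5), (9, 0)}; count = 2; Bézout bound = 4.

deg(f) = 2, deg(g) = 2, so Bézout bound = 4.
Scan x ∈ F_11. For each x, list the y ∈ F_11 with f(x, y) ≡ 0 and those with g(x, y) ≡ 0 (mod 11); the common zeros in that column are the intersection.
  x = 0: f ≡ 0 at y ∈ {6, 10}; g ≡ 0 at y ∈ {9}; common: ∅.
  x = 1: f ≡ 0 at y ∈ ∅; g ≡ 0 at y ∈ {0, 1, 2, 3, 4, 5, 6, 7, 8, 9, 10}; common: ∅.
  x = 2: f ≡ 0 at y ∈ ∅; g ≡ 0 at y ∈ {7}; common: ∅.
  x = 3: f ≡ 0 at y ∈ {1, 5}; g ≡ 0 at y ∈ {6}; common: ∅.
  x = 4: f ≡ 0 at y ∈ {5}; g ≡ 0 at y ∈ {5}; common: {5}.
  x = 5: f ≡ 0 at y ∈ {0, 3}; g ≡ 0 at y ∈ {4}; common: ∅.
  x = 6: f ≡ 0 at y ∈ ∅; g ≡ 0 at y ∈ {3}; common: ∅.
  x = 7: f ≡ 0 at y ∈ {3, 8}; g ≡ 0 at y ∈ {2}; common: ∅.
  x = 8: f ≡ 0 at y ∈ ∅; g ≡ 0 at y ∈ {1}; common: ∅.
  x = 9: f ≡ 0 at y ∈ {0, 8}; g ≡ 0 at y ∈ {0}; common: {0}.
  x = 10: f ≡ 0 at y ∈ {6}; g ≡ 0 at y ∈ {10}; common: ∅.
Collecting: common zeros = {(4, 5), (9, 0)}, so the count is 2.
Comparison with the Bézout bound: 2 ≤ 4 = deg(f)·deg(g), as expected for curves with no common component (the affine F_11-count falls short of the bound because intersections may lie at infinity, over extension fields, or carry multiplicity).


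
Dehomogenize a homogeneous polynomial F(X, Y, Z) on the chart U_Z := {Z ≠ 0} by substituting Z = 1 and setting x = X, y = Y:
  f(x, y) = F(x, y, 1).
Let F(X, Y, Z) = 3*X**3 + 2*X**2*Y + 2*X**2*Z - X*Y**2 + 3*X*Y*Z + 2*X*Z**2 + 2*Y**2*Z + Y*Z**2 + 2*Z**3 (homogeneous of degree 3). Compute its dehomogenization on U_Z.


f(x, y) = 3*x**3 + 2*x**2*y + 2*x**2 - x*y**2 + 3*x*y + 2*x + 2*y**2 + y + 2

On U_Z we set Z = 1. Each monomial c·X^i·Y^j·Z^k in F becomes c·x^i·y^j·1^k = c·x^i·y^j.
Substituting Z = 1: F(X, Y, 1) = 3*x**3 + 2*x**2*y + 2*x**2 - x*y**2 + 3*x*y + 2*x + 2*y**2 + y + 2.
Note: deg(f) ≤ deg(F) = 3; strict inequality happens when F is divisible by Z (lost terms).


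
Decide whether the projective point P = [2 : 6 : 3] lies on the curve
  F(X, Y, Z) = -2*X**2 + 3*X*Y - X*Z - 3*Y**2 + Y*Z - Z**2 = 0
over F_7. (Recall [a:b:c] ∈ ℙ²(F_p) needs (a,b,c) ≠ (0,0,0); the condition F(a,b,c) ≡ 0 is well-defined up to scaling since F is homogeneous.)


F(2,6,3) ≡ 0 (mod 7); P is on the curve.

Evaluate F(2, 6, 3) term-by-term (mod 7).
  -2*X**2 ↦ -2·4·1·1 = -8
  3*X*Y ↦ 3·2·6·1 = 36
  -X*Z ↦ -1·2·1·3 = -6
  -3*Y**2 ↦ -3·1·36·1 = -108
  Y*Z ↦ 1·1·6·3 = 18
  -Z**2 ↦ -1·1·1·9 = -9
Sum: F(2, 6, 3) = (-8) + (36) + (-6) + (-108) + (18) + (-9) = -77.
Reducing mod 7: -77 ≡ 0 (mod 7).
Since F(a, b, c) ≡ 0 (mod 7), P lies on the curve.


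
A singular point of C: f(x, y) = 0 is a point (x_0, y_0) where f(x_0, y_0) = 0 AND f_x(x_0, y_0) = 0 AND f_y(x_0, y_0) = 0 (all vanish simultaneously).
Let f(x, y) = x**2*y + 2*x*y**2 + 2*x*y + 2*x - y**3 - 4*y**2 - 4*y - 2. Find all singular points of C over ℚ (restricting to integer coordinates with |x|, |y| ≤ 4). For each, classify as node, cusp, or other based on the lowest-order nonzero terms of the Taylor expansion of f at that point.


Singular points: {(1, -1)}; classification: node.

Compute partial derivatives:
  f_x = 2*x*y + 2*y**2 + 2*y + 2.
  f_y = x**2 + 4*x*y + 2*x - 3*y**2 - 8*y - 4.
Scan x_0 ∈ {−4, ..., 4}. For each x_0, f_y(x_0, y) is a polynomial in y; find its integer roots y ∈ {−4, ..., 4}, then test f_x and f at those candidates.
  x = -4: f_y(-4, y) = -3*y**2 - 24*y + 4; no integer root y with |y| ≤ 4.
  x = -3: f_y(-3, y) = -3*y**2 - 20*y - 1; no integer root y with |y| ≤ 4.
  x = -2: f_y(-2, y) = -3*y**2 - 16*y - 4; no integer root y with |y| ≤ 4.
  x = -1: f_y(-1, y) = -3*y**2 - 12*y - 5; no integer root y with |y| ≤ 4.
  x = 0: f_y(0, y) = -3*y**2 - 8*y - 4; vanishes at y ∈ {-2}. (0, -2): f_x = 6 ≠ 0.
  x = 1: f_y(1, y) = -3*y**2 - 4*y - 1; vanishes at y ∈ {-1}. (1, -1): f_x = 0, f = 0 — SINGULAR.
  x = 2: f_y(2, y) = 4 - 3*y**2; no integer root y with |y| ≤ 4.
  x = 3: f_y(3, y) = -3*y**2 + 4*y + 11; no integer root y with |y| ≤ 4.
  x = 4: f_y(4, y) = -3*y**2 + 8*y + 20; no integer root y with |y| ≤ 4.
Only singular point on the grid: (1, -1).
Classify: substitute x = 1 + u, y = -1 + v and expand: f = u**2*v - u**2 + 2*u*v**2 - v**3 + v**2.
No constant or linear terms (consistent with a singular point). Quadratic part: -u**2 + v**2. Cubic part: u**2*v + 2*u*v**2 - v**3.
The quadratic part v**2 - u**2 = (v − u)(v + u) splits into two distinct linear factors, so there are two distinct tangent lines y − -1 = ±(x − 1) — this is a node (ordinary double point).
Classification: node.


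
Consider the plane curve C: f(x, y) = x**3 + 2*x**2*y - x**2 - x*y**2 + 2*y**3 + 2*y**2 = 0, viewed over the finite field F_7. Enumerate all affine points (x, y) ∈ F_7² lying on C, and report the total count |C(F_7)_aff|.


Affine F_7-points: {(0, 0), (0, 6), (1, 0), (2, 1), (2, 5), (5, 5), (6, 4)}; count = 7.

For each of the 49 pairs (x, y) ∈ F_7², evaluate f(x, y) mod 7. Record the zeros.
  x = 0: [0↦0, 1↦4, 2↦3, 3↦2, 4↦6, 5↦6, 6↦0]  zeros at y ∈ {0, 6}
  x = 1: [0↦0, 1↦5, 2↦3, 3↦6, 4↦5, 5↦5, 6↦4]  zeros at y ∈ {0}
  x = 2: [0↦4, 1↦0, 2↦1, 3↦5, 4↦3, 5↦0, 6↦1]  zeros at y ∈ {1, 5}
  x = 3: [0↦4, 1↦2, 2↦3, 3↦5, 4↦6, 5↦4, 6↦4]  zeros at y ∈ ∅
  x = 4: [0↦6, 1↦3, 2↦1, 3↦5, 4↦6, 5↦2, 6↦5]  zeros at y ∈ ∅
  x = 5: [0↦2, 1↦2, 2↦1, 3↦4, 4↦2, 5↦0, 6↦3]  zeros at y ∈ {5}
  x = 6: [0↦5, 1↦5, 2↦2, 3↦1, 4↦0, 5↦4, 6↦4]  zeros at y ∈ {4}
Collecting zeros: affine points = {(0, 0), (0, 6), (1, 0), (2, 1), (2, 5), (5, 5), (6, 4)}.
Total count |C(F_7)_aff| = 7.


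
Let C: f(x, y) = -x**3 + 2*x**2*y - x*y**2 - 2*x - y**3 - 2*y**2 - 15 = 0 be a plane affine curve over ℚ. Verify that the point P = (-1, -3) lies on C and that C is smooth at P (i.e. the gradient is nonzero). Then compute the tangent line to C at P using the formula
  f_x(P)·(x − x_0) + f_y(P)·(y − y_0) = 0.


Tangent line at P: -2*x - 19*y - 59 = 0.

Step 1: f(-1, -3) = 0, so P lies on C.
Step 2: partial derivatives
  f_x(x, y) = -3*x**2 + 4*x*y - y**2 - 2, f_y(x, y) = 2*x**2 - 2*x*y - 3*y**2 - 4*y.
  f_x(P) = -2, f_y(P) = -19 (gradient nonzero, so P is smooth).
Step 3: tangent line at P: -2·(x − -1) + -19·(y − -3) = 0.
Expanding: -2*x - 19*y - 59 = 0.


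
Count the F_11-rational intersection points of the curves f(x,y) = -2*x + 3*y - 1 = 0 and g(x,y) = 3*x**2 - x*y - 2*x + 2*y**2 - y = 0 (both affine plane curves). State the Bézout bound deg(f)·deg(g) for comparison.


Common zeros: {(2, 9), (7, 5)}; count = 2; Bézout bound = 2.

deg(f) = 1, deg(g) = 2, so Bézout bound = 2.
Scan x ∈ F_11. For each x, list the y ∈ F_11 with f(x, y) ≡ 0 and those with g(x, y) ≡ 0 (mod 11); the common zeros in that column are the intersection.
  x = 0: f ≡ 0 at y ∈ {4}; g ≡ 0 at y ∈ {0, 6}; common: ∅.
  x = 1: f ≡ 0 at y ∈ {1}; g ≡ 0 at y ∈ ∅; common: ∅.
  x = 2: f ≡ 0 at y ∈ {9}; g ≡ 0 at y ∈ {9}; common: {9}.
  x = 3: f ≡ 0 at y ∈ {6}; g ≡ 0 at y ∈ ∅; common: ∅.
  x = 4: f ≡ 0 at y ∈ {3}; g ≡ 0 at y ∈ ∅; common: ∅.
  x = 5: f ≡ 0 at y ∈ {0}; g ≡ 0 at y ∈ {7}; common: ∅.
  x = 6: f ≡ 0 at y ∈ {8}; g ≡ 0 at y ∈ ∅; common: ∅.
  x = 7: f ≡ 0 at y ∈ {5}; g ≡ 0 at y ∈ {5, 10}; common: {5}.
  x = 8: f ≡ 0 at y ∈ {2}; g ≡ 0 at y ∈ {0, 10}; common: ∅.
  x = 9: f ≡ 0 at y ∈ {10}; g ≡ 0 at y ∈ {7, 9}; common: ∅.
  x = 10: f ≡ 0 at y ∈ {7}; g ≡ 0 at y ∈ {5, 6}; common: ∅.
Collecting: common zeros = {(2, 9), (7, 5)}, so the count is 2.
Comparison with the Bézout bound: 2 ≤ 2 = deg(f)·deg(g), as expected for curves with no common component (the bound is attained).
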